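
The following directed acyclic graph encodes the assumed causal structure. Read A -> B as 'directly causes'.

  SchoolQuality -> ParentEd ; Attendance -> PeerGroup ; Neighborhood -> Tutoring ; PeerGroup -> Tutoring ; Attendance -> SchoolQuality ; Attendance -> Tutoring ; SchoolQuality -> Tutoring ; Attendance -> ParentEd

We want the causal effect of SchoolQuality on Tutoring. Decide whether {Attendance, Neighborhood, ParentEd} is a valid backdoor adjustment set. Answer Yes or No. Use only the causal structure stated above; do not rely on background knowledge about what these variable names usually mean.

Backdoor paths from SchoolQuality to Tutoring (paths whose first edge points into SchoolQuality):
  P1: SchoolQuality <- Attendance -> PeerGroup -> Tutoring
  P2: SchoolQuality <- Attendance -> Tutoring
Condition 1 (no descendant of SchoolQuality in the set): FAILS — ParentEd is a descendant of SchoolQuality.
Condition 2 (every backdoor path blocked by {Attendance, Neighborhood, ParentEd}):
  P1: blocked at fork node Attendance ∈ conditioning set.
  P2: blocked at fork node Attendance ∈ conditioning set.
{Attendance, Neighborhood, ParentEd} does not satisfy the backdoor criterion.

No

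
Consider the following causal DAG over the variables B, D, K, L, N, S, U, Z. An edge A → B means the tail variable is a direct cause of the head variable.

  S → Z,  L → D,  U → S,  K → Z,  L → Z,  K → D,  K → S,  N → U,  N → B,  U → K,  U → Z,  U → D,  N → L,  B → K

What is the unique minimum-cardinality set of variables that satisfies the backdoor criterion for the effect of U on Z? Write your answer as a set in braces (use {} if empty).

Variables eligible for adjustment (non-descendants of U, excluding U and Z): {B, L, N}.
Backdoor paths from U to Z:
  P1: U <- N -> B -> K -> D <- L -> Z
  P2: U <- N -> B -> K -> S -> Z
  P3: U <- N -> B -> K -> Z
  P4: U <- N -> L -> D <- K -> S -> Z
  P5: U <- N -> L -> D <- K -> Z
  P6: U <- N -> L -> Z
The empty set is not sufficient: P2 (U <- N -> B -> K -> S -> Z) has no collider blocking it and no conditioned non-collider, so it is open.
Try {N}:
  P1: blocked at fork node N ∈ conditioning set.
  P2: blocked at fork node N ∈ conditioning set.
  P3: blocked at fork node N ∈ conditioning set.
  P4: blocked at fork node N ∈ conditioning set.
  P5: blocked at fork node N ∈ conditioning set.
  P6: blocked at fork node N ∈ conditioning set.
{N} contains no descendant of U and blocks every backdoor path.
No other singleton works — e.g. {B} leaves P6 open — so {N} is the unique smallest valid adjustment set.

{N}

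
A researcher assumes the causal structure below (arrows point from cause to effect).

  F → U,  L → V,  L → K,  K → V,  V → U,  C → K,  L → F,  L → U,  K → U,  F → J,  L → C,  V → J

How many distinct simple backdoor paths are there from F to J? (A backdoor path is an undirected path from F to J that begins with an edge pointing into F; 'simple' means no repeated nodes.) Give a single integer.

7

A backdoor path from F to J is any simple undirected path whose first edge points into F (i.e. leaves F via a parent).
Parents of F: {L}.
Enumerating:
  P1: F <- L -> C -> K -> V -> J
  P2: F <- L -> C -> K -> U <- V -> J
  P3: F <- L -> K -> V -> J
  P4: F <- L -> K -> U <- V -> J
  P5: F <- L -> V -> J
  P6: F <- L -> U <- K -> V -> J
  P7: F <- L -> U <- V -> J
That exhausts the simple backdoor paths. Count: 7.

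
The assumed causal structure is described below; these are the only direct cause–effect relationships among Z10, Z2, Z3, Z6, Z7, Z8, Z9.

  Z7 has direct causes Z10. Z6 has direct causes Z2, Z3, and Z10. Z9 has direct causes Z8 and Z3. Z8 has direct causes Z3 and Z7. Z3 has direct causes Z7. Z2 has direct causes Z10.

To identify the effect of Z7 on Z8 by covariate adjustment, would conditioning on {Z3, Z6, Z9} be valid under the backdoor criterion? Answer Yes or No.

Backdoor paths from Z7 to Z8 (paths whose first edge points into Z7):
  P1: Z7 <- Z10 -> Z2 -> Z6 <- Z3 -> Z8
  P2: Z7 <- Z10 -> Z2 -> Z6 <- Z3 -> Z9 <- Z8
  P3: Z7 <- Z10 -> Z6 <- Z3 -> Z8
  P4: Z7 <- Z10 -> Z6 <- Z3 -> Z9 <- Z8
Condition 1 (no descendant of Z7 in the set): FAILS — Z3, Z6, and Z9 are descendants of Z7.
Condition 2 (every backdoor path blocked by {Z3, Z6, Z9}):
  P1: blocked at fork node Z3 ∈ conditioning set.
  P2: blocked at fork node Z3 ∈ conditioning set.
  P3: blocked at fork node Z3 ∈ conditioning set.
  P4: blocked at fork node Z3 ∈ conditioning set.
{Z3, Z6, Z9} does not satisfy the backdoor criterion.

No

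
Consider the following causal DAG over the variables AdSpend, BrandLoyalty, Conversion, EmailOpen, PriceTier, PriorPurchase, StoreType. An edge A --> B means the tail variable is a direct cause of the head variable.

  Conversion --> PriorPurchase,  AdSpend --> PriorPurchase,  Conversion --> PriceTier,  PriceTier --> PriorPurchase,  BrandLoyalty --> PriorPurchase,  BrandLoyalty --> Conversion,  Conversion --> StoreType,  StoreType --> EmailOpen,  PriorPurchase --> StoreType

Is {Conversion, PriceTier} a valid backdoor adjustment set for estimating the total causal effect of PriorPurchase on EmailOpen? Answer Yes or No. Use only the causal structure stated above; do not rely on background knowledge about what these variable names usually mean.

Backdoor paths from PriorPurchase to EmailOpen (paths whose first edge points into PriorPurchase):
  P1: PriorPurchase <- BrandLoyalty -> Conversion -> StoreType -> EmailOpen
  P2: PriorPurchase <- Conversion -> StoreType -> EmailOpen
  P3: PriorPurchase <- PriceTier <- Conversion -> StoreType -> EmailOpen
Condition 1 (no descendant of PriorPurchase in the set): holds — descendants of PriorPurchase are {EmailOpen, StoreType}; none are in {Conversion, PriceTier}.
Condition 2 (every backdoor path blocked by {Conversion, PriceTier}):
  P1: blocked at chain node Conversion ∈ conditioning set.
  P2: blocked at fork node Conversion ∈ conditioning set.
  P3: blocked at chain node PriceTier ∈ conditioning set.
{Conversion, PriceTier} satisfies the backdoor criterion.

Yes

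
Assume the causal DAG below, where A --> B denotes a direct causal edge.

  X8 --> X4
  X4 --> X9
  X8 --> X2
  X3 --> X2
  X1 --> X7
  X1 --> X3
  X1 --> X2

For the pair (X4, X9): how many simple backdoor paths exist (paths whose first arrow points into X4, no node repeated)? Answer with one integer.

0

A backdoor path from X4 to X9 is any simple undirected path whose first edge points into X4 (i.e. leaves X4 via a parent).
Parents of X4: {X8}.
No simple path from any parent of X4 reaches X9 without revisiting X4, so there are no backdoor paths.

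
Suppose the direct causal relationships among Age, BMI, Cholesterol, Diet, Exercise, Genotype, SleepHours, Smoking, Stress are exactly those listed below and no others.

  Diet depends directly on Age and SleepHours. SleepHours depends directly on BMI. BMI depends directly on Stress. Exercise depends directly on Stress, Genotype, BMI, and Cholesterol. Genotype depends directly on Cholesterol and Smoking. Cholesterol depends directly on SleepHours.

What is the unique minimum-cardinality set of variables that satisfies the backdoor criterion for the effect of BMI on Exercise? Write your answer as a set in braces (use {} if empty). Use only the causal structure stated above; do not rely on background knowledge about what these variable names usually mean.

Variables eligible for adjustment (non-descendants of BMI, excluding BMI and Exercise): {Age, Smoking, Stress}.
Backdoor paths from BMI to Exercise:
  P1: BMI <- Stress -> Exercise
The empty set is not sufficient: P1 (BMI <- Stress -> Exercise) has no collider blocking it and no conditioned non-collider, so it is open.
Try {Stress}:
  P1: blocked at fork node Stress ∈ conditioning set.
{Stress} contains no descendant of BMI and blocks every backdoor path.
No other singleton works — e.g. {Age} leaves P1 open — so {Stress} is the unique smallest valid adjustment set.

{Stress}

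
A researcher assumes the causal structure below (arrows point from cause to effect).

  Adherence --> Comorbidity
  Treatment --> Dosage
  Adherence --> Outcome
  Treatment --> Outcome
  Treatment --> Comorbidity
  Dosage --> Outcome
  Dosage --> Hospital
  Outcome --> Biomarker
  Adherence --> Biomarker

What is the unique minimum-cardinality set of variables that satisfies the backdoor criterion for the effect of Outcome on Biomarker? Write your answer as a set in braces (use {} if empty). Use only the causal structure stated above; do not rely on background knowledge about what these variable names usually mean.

{Adherence}

Variables eligible for adjustment (non-descendants of Outcome, excluding Outcome and Biomarker): {Adherence, Comorbidity, Dosage, Hospital, Treatment}.
Backdoor paths from Outcome to Biomarker:
  P1: Outcome <- Adherence -> Biomarker
  P2: Outcome <- Treatment -> Comorbidity <- Adherence -> Biomarker
  P3: Outcome <- Dosage <- Treatment -> Comorbidity <- Adherence -> Biomarker
The empty set is not sufficient: P1 (Outcome <- Adherence -> Biomarker) has no collider blocking it and no conditioned non-collider, so it is open.
Try {Adherence}:
  P1: blocked at fork node Adherence ∈ conditioning set.
  P2: blocked at collider Comorbidity (neither it nor any descendant is in the conditioning set).
  P3: blocked at collider Comorbidity (neither it nor any descendant is in the conditioning set).
{Adherence} contains no descendant of Outcome and blocks every backdoor path.
No other singleton works — e.g. {Treatment} leaves P1 open — so {Adherence} is the unique smallest valid adjustment set.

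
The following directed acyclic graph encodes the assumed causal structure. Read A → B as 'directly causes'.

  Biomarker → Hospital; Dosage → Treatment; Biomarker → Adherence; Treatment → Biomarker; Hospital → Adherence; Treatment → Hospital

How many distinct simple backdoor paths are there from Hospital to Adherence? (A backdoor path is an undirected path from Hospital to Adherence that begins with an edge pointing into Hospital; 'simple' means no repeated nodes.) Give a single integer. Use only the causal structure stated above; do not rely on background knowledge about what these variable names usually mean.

2

A backdoor path from Hospital to Adherence is any simple undirected path whose first edge points into Hospital (i.e. leaves Hospital via a parent).
Parents of Hospital: {Biomarker, Treatment}.
Enumerating:
  P1: Hospital <- Treatment -> Biomarker -> Adherence
  P2: Hospital <- Biomarker -> Adherence
That exhausts the simple backdoor paths. Count: 2.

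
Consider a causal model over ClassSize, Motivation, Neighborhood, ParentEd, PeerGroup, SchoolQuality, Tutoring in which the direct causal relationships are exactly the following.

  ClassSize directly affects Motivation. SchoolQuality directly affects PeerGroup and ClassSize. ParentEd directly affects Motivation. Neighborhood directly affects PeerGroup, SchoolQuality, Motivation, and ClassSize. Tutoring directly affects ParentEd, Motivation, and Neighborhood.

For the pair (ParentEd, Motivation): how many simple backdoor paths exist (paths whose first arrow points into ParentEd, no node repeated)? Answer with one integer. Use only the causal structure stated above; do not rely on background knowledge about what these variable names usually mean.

5

A backdoor path from ParentEd to Motivation is any simple undirected path whose first edge points into ParentEd (i.e. leaves ParentEd via a parent).
Parents of ParentEd: {Tutoring}.
Enumerating:
  P1: ParentEd <- Tutoring -> Neighborhood -> SchoolQuality -> ClassSize -> Motivation
  P2: ParentEd <- Tutoring -> Neighborhood -> ClassSize -> Motivation
  P3: ParentEd <- Tutoring -> Neighborhood -> Motivation
  P4: ParentEd <- Tutoring -> Neighborhood -> PeerGroup <- SchoolQuality -> ClassSize -> Motivation
  P5: ParentEd <- Tutoring -> Motivation
That exhausts the simple backdoor paths. Count: 5.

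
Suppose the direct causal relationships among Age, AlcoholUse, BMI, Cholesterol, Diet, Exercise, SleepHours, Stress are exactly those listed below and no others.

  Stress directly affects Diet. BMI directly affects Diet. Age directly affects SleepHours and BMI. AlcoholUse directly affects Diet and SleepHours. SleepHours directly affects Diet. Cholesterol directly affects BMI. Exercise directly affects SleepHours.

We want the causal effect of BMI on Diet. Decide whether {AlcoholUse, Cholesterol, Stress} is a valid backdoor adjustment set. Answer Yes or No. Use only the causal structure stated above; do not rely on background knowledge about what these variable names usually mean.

No

Backdoor paths from BMI to Diet (paths whose first edge points into BMI):
  P1: BMI <- Age -> SleepHours <- AlcoholUse -> Diet
  P2: BMI <- Age -> SleepHours -> Diet
Condition 1 (no descendant of BMI in the set): holds — descendants of BMI are {Diet}; none are in {AlcoholUse, Cholesterol, Stress}.
Condition 2 (every backdoor path blocked by {AlcoholUse, Cholesterol, Stress}):
  P1: blocked at collider SleepHours (neither it nor any descendant is in the conditioning set).
  P2: open — no interior node is in the conditioning set.
{AlcoholUse, Cholesterol, Stress} does not satisfy the backdoor criterion.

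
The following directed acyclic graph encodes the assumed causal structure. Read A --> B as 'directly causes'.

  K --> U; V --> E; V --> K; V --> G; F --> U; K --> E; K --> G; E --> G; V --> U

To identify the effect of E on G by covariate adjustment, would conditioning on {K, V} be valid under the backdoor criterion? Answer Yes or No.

Backdoor paths from E to G (paths whose first edge points into E):
  P1: E <- V -> K -> G
  P2: E <- V -> U <- K -> G
  P3: E <- V -> G
  P4: E <- K <- V -> G
  P5: E <- K -> U <- V -> G
  P6: E <- K -> G
Condition 1 (no descendant of E in the set): holds — descendants of E are {G}; none are in {K, V}.
Condition 2 (every backdoor path blocked by {K, V}):
  P1: blocked at fork node V ∈ conditioning set.
  P2: blocked at fork node V ∈ conditioning set.
  P3: blocked at fork node V ∈ conditioning set.
  P4: blocked at chain node K ∈ conditioning set.
  P5: blocked at fork node K ∈ conditioning set.
  P6: blocked at fork node K ∈ conditioning set.
{K, V} satisfies the backdoor criterion.

Yes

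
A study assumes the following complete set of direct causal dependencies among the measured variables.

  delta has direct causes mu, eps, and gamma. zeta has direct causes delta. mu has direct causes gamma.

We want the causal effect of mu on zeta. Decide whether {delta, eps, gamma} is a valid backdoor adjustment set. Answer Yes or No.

No

Backdoor paths from mu to zeta (paths whose first edge points into mu):
  P1: mu <- gamma -> delta -> zeta
Condition 1 (no descendant of mu in the set): FAILS — delta is a descendant of mu.
Condition 2 (every backdoor path blocked by {delta, eps, gamma}):
  P1: blocked at fork node gamma ∈ conditioning set.
{delta, eps, gamma} does not satisfy the backdoor criterion.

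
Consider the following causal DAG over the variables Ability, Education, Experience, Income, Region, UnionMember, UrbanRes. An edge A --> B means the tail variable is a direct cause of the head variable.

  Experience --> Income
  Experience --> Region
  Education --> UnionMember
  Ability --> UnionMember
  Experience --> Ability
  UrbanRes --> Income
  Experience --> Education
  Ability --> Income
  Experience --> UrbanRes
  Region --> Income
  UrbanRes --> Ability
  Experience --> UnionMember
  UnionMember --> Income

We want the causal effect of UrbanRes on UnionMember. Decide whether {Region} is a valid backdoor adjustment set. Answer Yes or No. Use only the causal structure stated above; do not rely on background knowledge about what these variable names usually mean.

No

Backdoor paths from UrbanRes to UnionMember (paths whose first edge points into UrbanRes):
  P1: UrbanRes <- Experience -> Education -> UnionMember
  P2: UrbanRes <- Experience -> Region -> Income <- Ability -> UnionMember
  P3: UrbanRes <- Experience -> Region -> Income <- UnionMember
  P4: UrbanRes <- Experience -> Ability -> UnionMember
  P5: UrbanRes <- Experience -> Ability -> Income <- UnionMember
  P6: UrbanRes <- Experience -> UnionMember
  P7: UrbanRes <- Experience -> Income <- Ability -> UnionMember
  P8: UrbanRes <- Experience -> Income <- UnionMember
Condition 1 (no descendant of UrbanRes in the set): holds — descendants of UrbanRes are {Ability, Income, UnionMember}; none are in {Region}.
Condition 2 (every backdoor path blocked by {Region}):
  P1: open — no interior node is in the conditioning set.
  P2: blocked at chain node Region ∈ conditioning set.
  P3: blocked at chain node Region ∈ conditioning set.
  P4: open — no interior node is in the conditioning set.
  P5: blocked at collider Income (neither it nor any descendant is in the conditioning set).
  P6: open — no interior node is in the conditioning set.
  P7: blocked at collider Income (neither it nor any descendant is in the conditioning set).
  P8: blocked at collider Income (neither it nor any descendant is in the conditioning set).
{Region} does not satisfy the backdoor criterion.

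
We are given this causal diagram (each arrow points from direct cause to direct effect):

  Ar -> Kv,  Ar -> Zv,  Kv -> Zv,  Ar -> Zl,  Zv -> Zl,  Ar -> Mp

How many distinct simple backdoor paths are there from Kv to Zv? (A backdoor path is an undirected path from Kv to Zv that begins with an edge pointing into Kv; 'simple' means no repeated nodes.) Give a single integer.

2

A backdoor path from Kv to Zv is any simple undirected path whose first edge points into Kv (i.e. leaves Kv via a parent).
Parents of Kv: {Ar}.
Enumerating:
  P1: Kv <- Ar -> Zv
  P2: Kv <- Ar -> Zl <- Zv
That exhausts the simple backdoor paths. Count: 2.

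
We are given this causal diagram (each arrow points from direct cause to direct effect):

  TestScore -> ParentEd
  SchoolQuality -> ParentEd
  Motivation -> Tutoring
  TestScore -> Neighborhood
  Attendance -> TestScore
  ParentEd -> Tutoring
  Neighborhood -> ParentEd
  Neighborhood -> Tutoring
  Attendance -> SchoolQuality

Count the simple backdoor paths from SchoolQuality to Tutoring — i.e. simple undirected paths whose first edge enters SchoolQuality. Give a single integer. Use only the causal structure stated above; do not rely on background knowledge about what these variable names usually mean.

4

A backdoor path from SchoolQuality to Tutoring is any simple undirected path whose first edge points into SchoolQuality (i.e. leaves SchoolQuality via a parent).
Parents of SchoolQuality: {Attendance}.
Enumerating:
  P1: SchoolQuality <- Attendance -> TestScore -> Neighborhood -> ParentEd -> Tutoring
  P2: SchoolQuality <- Attendance -> TestScore -> Neighborhood -> Tutoring
  P3: SchoolQuality <- Attendance -> TestScore -> ParentEd <- Neighborhood -> Tutoring
  P4: SchoolQuality <- Attendance -> TestScore -> ParentEd -> Tutoring
That exhausts the simple backdoor paths. Count: 4.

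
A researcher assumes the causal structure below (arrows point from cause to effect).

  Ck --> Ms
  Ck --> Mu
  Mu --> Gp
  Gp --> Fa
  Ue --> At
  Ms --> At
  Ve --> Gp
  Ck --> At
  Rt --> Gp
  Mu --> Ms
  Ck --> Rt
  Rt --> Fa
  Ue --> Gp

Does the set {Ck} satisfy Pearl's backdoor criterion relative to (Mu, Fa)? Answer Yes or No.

Yes

Backdoor paths from Mu to Fa (paths whose first edge points into Mu):
  P1: Mu <- Ck -> Rt -> Gp -> Fa
  P2: Mu <- Ck -> Rt -> Fa
  P3: Mu <- Ck -> Ms -> At <- Ue -> Gp <- Rt -> Fa
  P4: Mu <- Ck -> Ms -> At <- Ue -> Gp -> Fa
  P5: Mu <- Ck -> At <- Ue -> Gp <- Rt -> Fa
  P6: Mu <- Ck -> At <- Ue -> Gp -> Fa
Condition 1 (no descendant of Mu in the set): holds — descendants of Mu are {At, Fa, Gp, Ms}; none are in {Ck}.
Condition 2 (every backdoor path blocked by {Ck}):
  P1: blocked at fork node Ck ∈ conditioning set.
  P2: blocked at fork node Ck ∈ conditioning set.
  P3: blocked at fork node Ck ∈ conditioning set.
  P4: blocked at fork node Ck ∈ conditioning set.
  P5: blocked at fork node Ck ∈ conditioning set.
  P6: blocked at fork node Ck ∈ conditioning set.
{Ck} satisfies the backdoor criterion.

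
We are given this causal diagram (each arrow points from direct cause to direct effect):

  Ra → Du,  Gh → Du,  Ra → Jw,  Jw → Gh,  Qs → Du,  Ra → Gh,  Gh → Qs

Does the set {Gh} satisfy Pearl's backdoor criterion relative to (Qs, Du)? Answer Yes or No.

Backdoor paths from Qs to Du (paths whose first edge points into Qs):
  P1: Qs <- Gh <- Ra -> Du
  P2: Qs <- Gh <- Jw <- Ra -> Du
  P3: Qs <- Gh -> Du
Condition 1 (no descendant of Qs in the set): holds — descendants of Qs are {Du}; none are in {Gh}.
Condition 2 (every backdoor path blocked by {Gh}):
  P1: blocked at chain node Gh ∈ conditioning set.
  P2: blocked at chain node Gh ∈ conditioning set.
  P3: blocked at fork node Gh ∈ conditioning set.
{Gh} satisfies the backdoor criterion.

Yes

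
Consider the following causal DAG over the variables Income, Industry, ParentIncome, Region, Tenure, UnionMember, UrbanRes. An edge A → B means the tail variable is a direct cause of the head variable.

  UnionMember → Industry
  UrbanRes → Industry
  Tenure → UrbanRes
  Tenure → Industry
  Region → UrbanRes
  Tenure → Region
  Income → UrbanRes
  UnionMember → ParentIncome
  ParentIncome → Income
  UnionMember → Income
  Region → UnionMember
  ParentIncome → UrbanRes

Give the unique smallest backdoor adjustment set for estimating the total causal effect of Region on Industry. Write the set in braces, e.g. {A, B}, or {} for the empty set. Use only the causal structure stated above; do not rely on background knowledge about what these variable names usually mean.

{Tenure}

Variables eligible for adjustment (non-descendants of Region, excluding Region and Industry): {Tenure}.
Backdoor paths from Region to Industry:
  P1: Region <- Tenure -> UrbanRes <- ParentIncome <- UnionMember -> Industry
  P2: Region <- Tenure -> UrbanRes <- ParentIncome -> Income <- UnionMember -> Industry
  P3: Region <- Tenure -> UrbanRes <- Income <- UnionMember -> Industry
  P4: Region <- Tenure -> UrbanRes <- Income <- ParentIncome <- UnionMember -> Industry
  P5: Region <- Tenure -> UrbanRes -> Industry
  P6: Region <- Tenure -> Industry
The empty set is not sufficient: P5 (Region <- Tenure -> UrbanRes -> Industry) has no collider blocking it and no conditioned non-collider, so it is open.
Try {Tenure}:
  P1: blocked at fork node Tenure ∈ conditioning set.
  P2: blocked at fork node Tenure ∈ conditioning set.
  P3: blocked at fork node Tenure ∈ conditioning set.
  P4: blocked at fork node Tenure ∈ conditioning set.
  P5: blocked at fork node Tenure ∈ conditioning set.
  P6: blocked at fork node Tenure ∈ conditioning set.
{Tenure} contains no descendant of Region and blocks every backdoor path.
{Tenure} is the unique smallest valid adjustment set.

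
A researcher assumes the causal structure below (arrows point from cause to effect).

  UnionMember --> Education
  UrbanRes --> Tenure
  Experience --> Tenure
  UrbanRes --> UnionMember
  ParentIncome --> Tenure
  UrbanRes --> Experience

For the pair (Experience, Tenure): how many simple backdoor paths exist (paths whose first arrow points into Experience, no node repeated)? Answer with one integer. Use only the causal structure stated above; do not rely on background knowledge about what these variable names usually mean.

1

A backdoor path from Experience to Tenure is any simple undirected path whose first edge points into Experience (i.e. leaves Experience via a parent).
Parents of Experience: {UrbanRes}.
Enumerating:
  P1: Experience <- UrbanRes -> Tenure
That exhausts the simple backdoor paths. Count: 1.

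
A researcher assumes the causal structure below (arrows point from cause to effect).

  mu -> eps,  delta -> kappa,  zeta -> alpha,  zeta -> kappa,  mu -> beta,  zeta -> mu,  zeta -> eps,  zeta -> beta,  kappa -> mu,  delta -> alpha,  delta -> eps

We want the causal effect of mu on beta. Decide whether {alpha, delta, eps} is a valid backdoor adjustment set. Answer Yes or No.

No

Backdoor paths from mu to beta (paths whose first edge points into mu):
  P1: mu <- zeta -> beta
  P2: mu <- kappa <- delta -> alpha <- zeta -> beta
  P3: mu <- kappa <- delta -> eps <- zeta -> beta
  P4: mu <- kappa <- zeta -> beta
Condition 1 (no descendant of mu in the set): FAILS — eps is a descendant of mu.
Condition 2 (every backdoor path blocked by {alpha, delta, eps}):
  P1: open — no interior node is in the conditioning set.
  P2: blocked at fork node delta ∈ conditioning set.
  P3: blocked at fork node delta ∈ conditioning set.
  P4: open — no interior node is in the conditioning set.
{alpha, delta, eps} does not satisfy the backdoor criterion.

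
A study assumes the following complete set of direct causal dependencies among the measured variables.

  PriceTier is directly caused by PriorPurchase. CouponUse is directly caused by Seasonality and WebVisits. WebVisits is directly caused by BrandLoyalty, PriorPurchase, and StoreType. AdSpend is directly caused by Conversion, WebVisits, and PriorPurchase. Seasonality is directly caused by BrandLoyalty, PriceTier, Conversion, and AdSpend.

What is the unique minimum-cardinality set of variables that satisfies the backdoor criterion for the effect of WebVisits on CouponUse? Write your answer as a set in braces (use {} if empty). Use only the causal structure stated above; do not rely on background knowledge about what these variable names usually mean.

Variables eligible for adjustment (non-descendants of WebVisits, excluding WebVisits and CouponUse): {BrandLoyalty, Conversion, PriceTier, PriorPurchase, StoreType}.
Backdoor paths from WebVisits to CouponUse:
  P1: WebVisits <- BrandLoyalty -> Seasonality -> CouponUse
  P2: WebVisits <- PriorPurchase -> PriceTier -> Seasonality -> CouponUse
  P3: WebVisits <- PriorPurchase -> AdSpend <- Conversion -> Seasonality -> CouponUse
  P4: WebVisits <- PriorPurchase -> AdSpend -> Seasonality -> CouponUse
The empty set is not sufficient: P1 (WebVisits <- BrandLoyalty -> Seasonality -> CouponUse) has no collider blocking it and no conditioned non-collider, so it is open.
Try {BrandLoyalty, PriorPurchase}:
  P1: blocked at fork node BrandLoyalty ∈ conditioning set.
  P2: blocked at fork node PriorPurchase ∈ conditioning set.
  P3: blocked at fork node PriorPurchase ∈ conditioning set.
  P4: blocked at fork node PriorPurchase ∈ conditioning set.
{BrandLoyalty, PriorPurchase} contains no descendant of WebVisits and blocks every backdoor path.
Every element of {BrandLoyalty, PriorPurchase} is needed (dropping BrandLoyalty leaves P1 open; dropping PriorPurchase leaves P2 open), so no proper subset is valid.
Among all size-2 subsets of the eligible variables, only {BrandLoyalty, PriorPurchase} blocks every backdoor path, so it is the unique smallest valid adjustment set.

{BrandLoyalty, PriorPurchase}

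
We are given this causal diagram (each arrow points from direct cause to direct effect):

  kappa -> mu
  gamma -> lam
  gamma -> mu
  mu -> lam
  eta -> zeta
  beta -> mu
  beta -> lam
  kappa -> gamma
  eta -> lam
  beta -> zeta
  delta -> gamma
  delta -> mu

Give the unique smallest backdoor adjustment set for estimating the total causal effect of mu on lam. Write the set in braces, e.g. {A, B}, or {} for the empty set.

Variables eligible for adjustment (non-descendants of mu, excluding mu and lam): {beta, delta, eta, gamma, kappa, zeta}.
Backdoor paths from mu to lam:
  P1: mu <- kappa -> gamma -> lam
  P2: mu <- beta -> lam
  P3: mu <- beta -> zeta <- eta -> lam
  P4: mu <- delta -> gamma -> lam
  P5: mu <- gamma -> lam
The empty set is not sufficient: P1 (mu <- kappa -> gamma -> lam) has no collider blocking it and no conditioned non-collider, so it is open.
Try {beta, gamma}:
  P1: blocked at chain node gamma ∈ conditioning set.
  P2: blocked at fork node beta ∈ conditioning set.
  P3: blocked at fork node beta ∈ conditioning set.
  P4: blocked at chain node gamma ∈ conditioning set.
  P5: blocked at fork node gamma ∈ conditioning set.
{beta, gamma} contains no descendant of mu and blocks every backdoor path.
Every element of {beta, gamma} is needed (dropping beta leaves P2 open; dropping gamma leaves P1 open), so no proper subset is valid.
Among all size-2 subsets of the eligible variables, only {beta, gamma} blocks every backdoor path, so it is the unique smallest valid adjustment set.

{beta, gamma}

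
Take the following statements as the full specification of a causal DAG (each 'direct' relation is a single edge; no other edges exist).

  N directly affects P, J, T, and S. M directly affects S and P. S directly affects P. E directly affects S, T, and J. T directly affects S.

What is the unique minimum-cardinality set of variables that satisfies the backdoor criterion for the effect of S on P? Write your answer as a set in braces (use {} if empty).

{M, N}

Variables eligible for adjustment (non-descendants of S, excluding S and P): {E, J, M, N, T}.
Backdoor paths from S to P:
  P1: S <- E -> J <- N -> P
  P2: S <- E -> T <- N -> P
  P3: S <- N -> P
  P4: S <- M -> P
  P5: S <- T <- E -> J <- N -> P
  P6: S <- T <- N -> P
The empty set is not sufficient: P3 (S <- N -> P) has no collider blocking it and no conditioned non-collider, so it is open.
Try {M, N}:
  P1: blocked at collider J (neither it nor any descendant is in the conditioning set).
  P2: blocked at collider T (neither it nor any descendant is in the conditioning set).
  P3: blocked at fork node N ∈ conditioning set.
  P4: blocked at fork node M ∈ conditioning set.
  P5: blocked at collider J (neither it nor any descendant is in the conditioning set).
  P6: blocked at fork node N ∈ conditioning set.
{M, N} contains no descendant of S and blocks every backdoor path.
Every element of {M, N} is needed (dropping M leaves P4 open; dropping N leaves P3 open), so no proper subset is valid.
Among all size-2 subsets of the eligible variables, only {M, N} blocks every backdoor path, so it is the unique smallest valid adjustment set.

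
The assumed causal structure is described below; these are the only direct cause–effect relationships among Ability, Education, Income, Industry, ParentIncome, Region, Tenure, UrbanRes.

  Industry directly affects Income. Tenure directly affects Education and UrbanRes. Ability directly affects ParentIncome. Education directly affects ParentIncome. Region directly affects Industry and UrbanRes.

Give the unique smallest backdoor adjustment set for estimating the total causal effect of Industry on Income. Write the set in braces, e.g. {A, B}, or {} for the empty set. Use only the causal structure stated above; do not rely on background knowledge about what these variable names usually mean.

{}

Variables eligible for adjustment (non-descendants of Industry, excluding Industry and Income): {Ability, Education, ParentIncome, Region, Tenure, UrbanRes}.
Backdoor paths from Industry to Income:
  (none)
With no backdoor paths the empty set already satisfies the criterion, and it is trivially minimal.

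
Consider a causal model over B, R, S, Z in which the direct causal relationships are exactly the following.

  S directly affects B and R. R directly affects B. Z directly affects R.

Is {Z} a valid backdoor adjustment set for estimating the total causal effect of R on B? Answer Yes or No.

Backdoor paths from R to B (paths whose first edge points into R):
  P1: R <- S -> B
Condition 1 (no descendant of R in the set): holds — descendants of R are {B}; none are in {Z}.
Condition 2 (every backdoor path blocked by {Z}):
  P1: open — no interior node is in the conditioning set.
{Z} does not satisfy the backdoor criterion.

No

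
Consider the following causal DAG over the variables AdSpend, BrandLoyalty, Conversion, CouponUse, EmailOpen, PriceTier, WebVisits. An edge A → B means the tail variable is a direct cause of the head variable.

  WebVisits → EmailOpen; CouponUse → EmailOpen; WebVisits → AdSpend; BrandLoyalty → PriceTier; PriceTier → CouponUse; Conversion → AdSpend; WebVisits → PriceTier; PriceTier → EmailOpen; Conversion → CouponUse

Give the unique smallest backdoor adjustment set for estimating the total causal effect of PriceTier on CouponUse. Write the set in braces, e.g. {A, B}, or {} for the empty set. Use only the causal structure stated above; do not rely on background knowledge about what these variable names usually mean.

Variables eligible for adjustment (non-descendants of PriceTier, excluding PriceTier and CouponUse): {AdSpend, BrandLoyalty, Conversion, WebVisits}.
Backdoor paths from PriceTier to CouponUse:
  P1: PriceTier <- WebVisits -> EmailOpen <- CouponUse
  P2: PriceTier <- WebVisits -> AdSpend <- Conversion -> CouponUse
Each backdoor path contains an unconditioned collider, so every path is already blocked with the empty conditioning set:
  P1: blocked at collider EmailOpen (neither it nor any descendant is in the conditioning set).
  P2: blocked at collider AdSpend (neither it nor any descendant is in the conditioning set).
The empty set is therefore the unique smallest valid set.

{}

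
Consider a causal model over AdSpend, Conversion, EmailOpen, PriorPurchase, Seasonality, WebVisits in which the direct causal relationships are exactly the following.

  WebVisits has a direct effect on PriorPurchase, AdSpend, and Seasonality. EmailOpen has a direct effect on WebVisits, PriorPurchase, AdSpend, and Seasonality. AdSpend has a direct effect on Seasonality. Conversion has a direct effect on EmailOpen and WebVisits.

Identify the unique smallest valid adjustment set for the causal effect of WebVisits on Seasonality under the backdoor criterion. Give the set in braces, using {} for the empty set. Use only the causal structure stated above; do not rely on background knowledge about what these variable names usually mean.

Variables eligible for adjustment (non-descendants of WebVisits, excluding WebVisits and Seasonality): {Conversion, EmailOpen}.
Backdoor paths from WebVisits to Seasonality:
  P1: WebVisits <- Conversion -> EmailOpen -> AdSpend -> Seasonality
  P2: WebVisits <- Conversion -> EmailOpen -> Seasonality
  P3: WebVisits <- EmailOpen -> AdSpend -> Seasonality
  P4: WebVisits <- EmailOpen -> Seasonality
The empty set is not sufficient: P1 (WebVisits <- Conversion -> EmailOpen -> AdSpend -> Seasonality) has no collider blocking it and no conditioned non-collider, so it is open.
Try {EmailOpen}:
  P1: blocked at chain node EmailOpen ∈ conditioning set.
  P2: blocked at chain node EmailOpen ∈ conditioning set.
  P3: blocked at fork node EmailOpen ∈ conditioning set.
  P4: blocked at fork node EmailOpen ∈ conditioning set.
{EmailOpen} contains no descendant of WebVisits and blocks every backdoor path.
No other singleton works — e.g. {Conversion} leaves P3 open — so {EmailOpen} is the unique smallest valid adjustment set.

{EmailOpen}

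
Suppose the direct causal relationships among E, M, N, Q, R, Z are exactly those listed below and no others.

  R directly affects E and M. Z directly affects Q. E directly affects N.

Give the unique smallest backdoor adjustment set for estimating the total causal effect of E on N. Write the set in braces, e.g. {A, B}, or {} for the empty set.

{}

Variables eligible for adjustment (non-descendants of E, excluding E and N): {M, Q, R, Z}.
Backdoor paths from E to N:
  (none)
With no backdoor paths the empty set already satisfies the criterion, and it is trivially minimal.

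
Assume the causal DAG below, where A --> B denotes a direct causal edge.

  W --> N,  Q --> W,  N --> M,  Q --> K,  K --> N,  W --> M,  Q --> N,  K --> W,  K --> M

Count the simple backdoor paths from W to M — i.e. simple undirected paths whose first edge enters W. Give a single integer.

7

A backdoor path from W to M is any simple undirected path whose first edge points into W (i.e. leaves W via a parent).
Parents of W: {K, Q}.
Enumerating:
  P1: W <- Q -> K -> N -> M
  P2: W <- Q -> K -> M
  P3: W <- Q -> N <- K -> M
  P4: W <- Q -> N -> M
  P5: W <- K <- Q -> N -> M
  P6: W <- K -> N -> M
  P7: W <- K -> M
That exhausts the simple backdoor paths. Count: 7.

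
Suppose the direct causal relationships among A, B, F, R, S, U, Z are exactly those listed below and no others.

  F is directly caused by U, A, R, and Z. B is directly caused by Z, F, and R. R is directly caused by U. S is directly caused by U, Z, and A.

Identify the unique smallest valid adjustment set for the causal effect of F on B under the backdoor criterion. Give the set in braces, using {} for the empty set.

{R, Z}

Variables eligible for adjustment (non-descendants of F, excluding F and B): {A, R, S, U, Z}.
Backdoor paths from F to B:
  P1: F <- U -> R -> B
  P2: F <- U -> S <- Z -> B
  P3: F <- R <- U -> S <- Z -> B
  P4: F <- R -> B
  P5: F <- Z -> S <- U -> R -> B
  P6: F <- Z -> B
  P7: F <- A -> S <- U -> R -> B
  P8: F <- A -> S <- Z -> B
The empty set is not sufficient: P1 (F <- U -> R -> B) has no collider blocking it and no conditioned non-collider, so it is open.
Try {R, Z}:
  P1: blocked at chain node R ∈ conditioning set.
  P2: blocked at collider S (neither it nor any descendant is in the conditioning set).
  P3: blocked at chain node R ∈ conditioning set.
  P4: blocked at fork node R ∈ conditioning set.
  P5: blocked at fork node Z ∈ conditioning set.
  P6: blocked at fork node Z ∈ conditioning set.
  P7: blocked at collider S (neither it nor any descendant is in the conditioning set).
  P8: blocked at collider S (neither it nor any descendant is in the conditioning set).
{R, Z} contains no descendant of F and blocks every backdoor path.
Every element of {R, Z} is needed (dropping R leaves P1 open; dropping Z leaves P6 open), so no proper subset is valid.
Among all size-2 subsets of the eligible variables, only {R, Z} blocks every backdoor path, so it is the unique smallest valid adjustment set.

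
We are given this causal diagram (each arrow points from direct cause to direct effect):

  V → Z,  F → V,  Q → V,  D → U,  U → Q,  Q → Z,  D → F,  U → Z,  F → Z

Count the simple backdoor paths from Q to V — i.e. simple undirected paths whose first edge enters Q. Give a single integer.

4

A backdoor path from Q to V is any simple undirected path whose first edge points into Q (i.e. leaves Q via a parent).
Parents of Q: {U}.
Enumerating:
  P1: Q <- U <- D -> F -> V
  P2: Q <- U <- D -> F -> Z <- V
  P3: Q <- U -> Z <- F -> V
  P4: Q <- U -> Z <- V
That exhausts the simple backdoor paths. Count: 4.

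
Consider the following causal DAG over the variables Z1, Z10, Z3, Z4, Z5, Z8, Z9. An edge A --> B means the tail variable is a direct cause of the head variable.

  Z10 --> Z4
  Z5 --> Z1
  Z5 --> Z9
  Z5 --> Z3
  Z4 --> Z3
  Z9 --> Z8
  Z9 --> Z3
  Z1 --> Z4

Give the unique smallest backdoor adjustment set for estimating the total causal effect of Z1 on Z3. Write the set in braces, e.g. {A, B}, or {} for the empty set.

{Z5}

Variables eligible for adjustment (non-descendants of Z1, excluding Z1 and Z3): {Z10, Z5, Z8, Z9}.
Backdoor paths from Z1 to Z3:
  P1: Z1 <- Z5 -> Z9 -> Z3
  P2: Z1 <- Z5 -> Z3
The empty set is not sufficient: P1 (Z1 <- Z5 -> Z9 -> Z3) has no collider blocking it and no conditioned non-collider, so it is open.
Try {Z5}:
  P1: blocked at fork node Z5 ∈ conditioning set.
  P2: blocked at fork node Z5 ∈ conditioning set.
{Z5} contains no descendant of Z1 and blocks every backdoor path.
No other singleton works — e.g. {Z9} leaves P2 open — so {Z5} is the unique smallest valid adjustment set.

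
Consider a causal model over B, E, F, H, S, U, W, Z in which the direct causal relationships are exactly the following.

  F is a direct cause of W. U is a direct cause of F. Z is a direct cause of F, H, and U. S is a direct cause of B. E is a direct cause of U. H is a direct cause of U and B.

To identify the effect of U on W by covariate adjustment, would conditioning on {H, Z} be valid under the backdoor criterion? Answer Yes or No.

Backdoor paths from U to W (paths whose first edge points into U):
  P1: U <- Z -> F -> W
  P2: U <- H <- Z -> F -> W
Condition 1 (no descendant of U in the set): holds — descendants of U are {F, W}; none are in {H, Z}.
Condition 2 (every backdoor path blocked by {H, Z}):
  P1: blocked at fork node Z ∈ conditioning set.
  P2: blocked at chain node H ∈ conditioning set.
{H, Z} satisfies the backdoor criterion.

Yes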